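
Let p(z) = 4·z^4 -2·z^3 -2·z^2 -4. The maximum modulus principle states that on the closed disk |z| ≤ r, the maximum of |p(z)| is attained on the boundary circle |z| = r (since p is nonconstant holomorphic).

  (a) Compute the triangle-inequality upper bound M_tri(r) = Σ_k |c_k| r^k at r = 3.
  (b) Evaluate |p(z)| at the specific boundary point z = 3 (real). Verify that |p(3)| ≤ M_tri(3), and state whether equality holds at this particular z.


Coefficients: c_0 = -4, c_1 = 0, c_2 = -2, c_3 = -2, c_4 = 4. Radius r = 3.
Part (a). Triangle bound: M_tri(r) = Σ_k |c_k| r^k
  = |-4|·3^0 + |0|·3^1 + |-2|·3^2 + |-2|·3^3 + |4|·3^4
  = 4 + 0 + 18 + 54 + 324 = 400.
This bounds M(r) := max_{|z|=r} |p(z)| from above; equality holds iff all terms c_k z^k can be made to align in phase at a single z on |z|=r.
Part (b). At z = 3 (real, on the circle |z| = r):
  p(3) = (-4)·3^0 + (0)·3^1 + (-2)·3^2 + (-2)·3^3 + (4)·3^4 = 248.
  |p(3)| = 248.
Check: |p(3)| = 248 ≤ 400 = M_tri(3). ✓ Equality does not hold at z = 3 (the coefficients have mixed signs, so the terms do not all align in phase there).

M_tri(3) = 400; |p(3)| = 248; equality at z=3: no.


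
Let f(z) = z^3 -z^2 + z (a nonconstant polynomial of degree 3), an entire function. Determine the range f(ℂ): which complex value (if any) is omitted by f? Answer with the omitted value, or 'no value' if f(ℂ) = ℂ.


Little Picard bounds the complement of f(ℂ) to at most one point.
For every w ∈ ℂ, the equation p(z) − w = 0 is a nonconstant polynomial in z and hence has at least one root by the fundamental theorem of algebra. So p is surjective onto ℂ, omitting no value.

Omitted value: no value.


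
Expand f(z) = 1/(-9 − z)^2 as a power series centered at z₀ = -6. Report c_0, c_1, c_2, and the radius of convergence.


Let w = z − z₀, so z = z₀ + w.
Then -9 − z = -9 − (z₀ + w) = (-9 − z₀) − w = -3 − w.
f(z) = 1/(-3 − w)^2 = (1/(-3)^2) · (1 − w/(-3))^{−2}.
By the binomial series (1−u)^{−2} = Σ_{n≥0} C(n+1, 1) u^n for |u|<1, with u = w/(-3):
  c_n = C(n+1, 1) / (-3)^(n+2).
  c_0 = 1/(-3)^2 = 1/9.
  c_1 = 2/(-3)^3 = -2/27.
  c_2 = 3/(-3)^4 = 1/27.
The series is valid for |w/d| < 1, i.e. |z − z₀| < |d|.
Radius of convergence: R = |-9 − z₀| = |-3| = 3 (distance from z₀ to the singularity z = -9).

c_0 = 1/9, c_1 = -2/27, c_2 = 1/27; R = 3.


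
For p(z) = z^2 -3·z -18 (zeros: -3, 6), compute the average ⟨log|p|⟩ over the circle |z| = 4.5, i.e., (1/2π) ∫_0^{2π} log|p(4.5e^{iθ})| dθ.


Zeros: -3, 6; r = 4.5.
Inside |z| < r: -3. Outside (|z| ≥ r): 6.
p(0) = -18, so log|p(0)| = log(18) = 2.8904.
Apply Jensen: I(r) = log|p(0)| + Σ_k log(r/|z_k|), summed over zeros inside |z| < r.
  log(r/|z_k|) for z_k = -3: log(4.5/3) = 0.4055
  Outside zeros (6) contribute nothing to the Jensen sum.
Sum over inside zeros: 0.4055.
I(r) = log|p(0)| + (inside sum) = 2.8904 + 0.4055 = 3.2958.
Note: since some zeros are outside |z| ≤ r, the simplified n·log(r) form does NOT apply — only the inside zeros contribute.

I(r) ≈ 3.2958.


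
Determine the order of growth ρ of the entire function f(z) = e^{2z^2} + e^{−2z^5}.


Each summand is entire of order 2 and 5 respectively (as in the single-exponential case). The order of a sum is at most the max of the orders, so ρ ≤ 5. For the lower bound: on |z|=r choose arg z so that -2z^5 is real positive; then |e^{-2z^5}| = e^{2r^5} while |e^{2z^2}| ≤ e^{2r^2} = o(e^{2r^5}). So |f| ≥ e^{2r^5}(1 − o(1)) and ρ ≥ 5. Hence ρ = max(2, 5) = 5.
Therefore ρ = 5.

Order ρ = 5.


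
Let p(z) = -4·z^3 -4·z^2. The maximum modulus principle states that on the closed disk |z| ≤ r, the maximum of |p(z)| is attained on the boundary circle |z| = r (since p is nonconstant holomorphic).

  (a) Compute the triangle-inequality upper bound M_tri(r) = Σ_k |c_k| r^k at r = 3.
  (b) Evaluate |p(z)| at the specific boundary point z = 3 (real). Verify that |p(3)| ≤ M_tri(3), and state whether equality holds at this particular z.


Coefficients: c_0 = 0, c_1 = 0, c_2 = -4, c_3 = -4. Radius r = 3.
Part (a). Triangle bound: M_tri(r) = Σ_k |c_k| r^k
  = |0|·3^0 + |0|·3^1 + |-4|·3^2 + |-4|·3^3
  = 0 + 0 + 36 + 108 = 144.
This bounds M(r) := max_{|z|=r} |p(z)| from above; equality holds iff all terms c_k z^k can be made to align in phase at a single z on |z|=r.
Part (b). At z = 3 (real, on the circle |z| = r):
  p(3) = (0)·3^0 + (0)·3^1 + (-4)·3^2 + (-4)·3^3 = -144.
  |p(3)| = 144.
Since all nonzero coefficients share the same sign, |p(3)| = 144 = M_tri(3); the triangle bound is attained at z = 3, so in fact M(r) = 144.

M_tri(3) = 144; |p(3)| = 144; equality at z=3: yes.


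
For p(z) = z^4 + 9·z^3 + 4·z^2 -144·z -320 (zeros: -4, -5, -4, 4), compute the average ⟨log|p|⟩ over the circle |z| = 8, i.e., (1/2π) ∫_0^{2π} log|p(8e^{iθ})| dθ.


Zeros: -5, -4, -4, 4; r = 8.
Inside |z| < r: -5, -4, -4, 4. Outside (|z| ≥ r): ∅.
p(0) = -320, so log|p(0)| = log(320) = 5.7683.
Apply Jensen: I(r) = log|p(0)| + Σ_k log(r/|z_k|), summed over zeros inside |z| < r.
  log(r/|z_k|) for z_k = -4: log(8/4) = 0.6931
  log(r/|z_k|) for z_k = -5: log(8/5) = 0.4700
  log(r/|z_k|) for z_k = -4: log(8/4) = 0.6931
  log(r/|z_k|) for z_k = 4: log(8/4) = 0.6931
Sum over inside zeros: 2.5494.
I(r) = log|p(0)| + (inside sum) = 5.7683 + 2.5494 = 8.3178.
Closed form (all zeros inside, monic): I(r) = n·log(r) = 4·log(8) = 8.3178. ✓

I(r) ≈ 8.3178.


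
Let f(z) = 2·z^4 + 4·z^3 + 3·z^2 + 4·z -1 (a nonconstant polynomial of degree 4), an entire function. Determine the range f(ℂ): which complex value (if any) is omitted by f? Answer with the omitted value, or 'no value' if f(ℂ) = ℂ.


Little Picard bounds the complement of f(ℂ) to at most one point.
For every w ∈ ℂ, the equation p(z) − w = 0 is a nonconstant polynomial in z and hence has at least one root by the fundamental theorem of algebra. So p is surjective onto ℂ, omitting no value.

Omitted value: no value.


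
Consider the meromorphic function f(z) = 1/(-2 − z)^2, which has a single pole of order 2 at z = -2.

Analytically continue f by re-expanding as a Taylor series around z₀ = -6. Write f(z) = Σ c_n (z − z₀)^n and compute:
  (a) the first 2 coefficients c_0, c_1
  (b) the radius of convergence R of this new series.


Let w = z − z₀, so z = z₀ + w.
Then -2 − z = -2 − (z₀ + w) = (-2 − z₀) − w = 4 − w.
f(z) = 1/(4 − w)^2 = (1/(4)^2) · (1 − w/(4))^{−2}.
By the binomial series (1−u)^{−2} = Σ_{n≥0} C(n+1, 1) u^n for |u|<1, with u = w/(4):
  c_n = C(n+1, 1) / (4)^(n+2).
  c_0 = 1/(4)^2 = 1/16.
  c_1 = 2/(4)^3 = 1/32.
The series is valid for |w/d| < 1, i.e. |z − z₀| < |d|.
Radius of convergence: R = |-2 − z₀| = |4| = 4 (distance from z₀ to the singularity z = -2).

c_0 = 1/16, c_1 = 1/32; R = 4.


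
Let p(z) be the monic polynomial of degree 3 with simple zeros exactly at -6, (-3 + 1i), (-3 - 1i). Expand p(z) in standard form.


The polynomial is p(z) = ∏_{α ∈ S} (z − α), where S = {-6, (-3 + 1i), (-3 - 1i)}.
Expanding the product yields: p(z) = z^3 + 12·z^2 + 46·z + 60.
Note conjugate pairs combine to real quadratics: (z − (-3+1i))(z − (-3−1i)) = z² + 6z + 10.
The resulting polynomial has degree 3 and real coefficients as required.

p(z) = z^3 + 12·z^2 + 46·z + 60.


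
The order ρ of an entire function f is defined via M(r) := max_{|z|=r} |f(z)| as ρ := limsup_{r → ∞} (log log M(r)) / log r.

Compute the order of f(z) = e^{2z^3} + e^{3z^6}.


Each summand is entire of order 3 and 6 respectively (as in the single-exponential case). The order of a sum is at most the max of the orders, so ρ ≤ 6. For the lower bound: on |z|=r choose arg z so that 3z^6 is real positive; then |e^{3z^6}| = e^{3r^6} while |e^{2z^3}| ≤ e^{2r^3} = o(e^{3r^6}). So |f| ≥ e^{3r^6}(1 − o(1)) and ρ ≥ 6. Hence ρ = max(3, 6) = 6.
Therefore ρ = 6.

Order ρ = 6.


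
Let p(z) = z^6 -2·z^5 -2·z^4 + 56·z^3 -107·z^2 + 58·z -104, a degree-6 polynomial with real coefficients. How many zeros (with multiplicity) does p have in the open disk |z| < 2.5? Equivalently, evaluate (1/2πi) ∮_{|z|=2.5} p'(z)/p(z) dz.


The zeros of p are: (2 + 3i), (2 - 3i), 2, (0 + 1i), (0 - 1i), -4.
Their magnitudes are: 3.606, 3.606, 2, 1, 1, 4.
Zeros with |z| < R = 2.5: 2, (0 + 1i), (0 - 1i).
Count = 3.
By the argument principle, (1/2πi) ∮_{|z|=R} p'(z)/p(z) dz equals exactly this count.

Number of zeros inside |z| < 2.5: 3.


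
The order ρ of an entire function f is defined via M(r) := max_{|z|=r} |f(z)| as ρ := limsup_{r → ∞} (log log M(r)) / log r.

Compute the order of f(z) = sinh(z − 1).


sinh(w) is a linear combination of e^{iw} and e^{−iw} (or e^w, e^{−w} in the hyperbolic case), so |sinh(w)| ≤ e^{|w|}. With w = z − 1, |w| ≤ 1|z| + 1 = 1r + 1 on |z| = r, giving M(r) ≤ e^{1r + 1}, so ρ ≤ 1. On a suitable ray (z = it for sin/cos; z = t for sinh/cosh, t real → ∞), |sinh(z − 1)| grows like e^{1|t|}/2, so ρ ≥ 1. Hence ρ = 1.
Therefore ρ = 1.

Order ρ = 1.


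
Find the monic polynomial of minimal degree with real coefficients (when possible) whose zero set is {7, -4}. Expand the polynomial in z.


The polynomial is p(z) = ∏_{α ∈ S} (z − α), where S = {7, -4}.
Expanding the product yields: p(z) = z^2 -3·z -28.
The resulting polynomial has degree 2 and real coefficients as required.

p(z) = z^2 -3·z -28.


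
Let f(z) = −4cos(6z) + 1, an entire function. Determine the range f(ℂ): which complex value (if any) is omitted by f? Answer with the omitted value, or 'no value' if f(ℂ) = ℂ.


Little Picard bounds the complement of f(ℂ) to at most one point.
cos is entire and surjective onto ℂ: for every w ∈ ℂ, cos(ζ) = w has a solution ζ ∈ ℂ (e.g., via the complex inverse arccos). With ζ = 6z this gives z = ζ/(6). Then -4·cos(6z) takes every value in -4·ℂ = ℂ, and adding 1 is a bijection of ℂ. So f is surjective and omits no value. (Note: only on the real line is cos bounded by [−1, 1].)

Omitted value: no value.


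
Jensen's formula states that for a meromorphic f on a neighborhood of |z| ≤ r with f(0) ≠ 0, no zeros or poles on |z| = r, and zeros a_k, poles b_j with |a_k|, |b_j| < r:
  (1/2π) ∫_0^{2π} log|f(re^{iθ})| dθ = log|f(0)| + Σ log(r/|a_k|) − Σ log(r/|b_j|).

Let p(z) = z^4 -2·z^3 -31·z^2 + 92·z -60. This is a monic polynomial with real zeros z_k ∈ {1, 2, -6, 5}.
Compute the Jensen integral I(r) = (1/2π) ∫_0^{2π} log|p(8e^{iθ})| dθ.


Zeros: -6, 1, 2, 5; r = 8.
Inside |z| < r: -6, 1, 2, 5. Outside (|z| ≥ r): ∅.
p(0) = -60, so log|p(0)| = log(60) = 4.0943.
Apply Jensen: I(r) = log|p(0)| + Σ_k log(r/|z_k|), summed over zeros inside |z| < r.
  log(r/|z_k|) for z_k = 1: log(8/1) = 2.0794
  log(r/|z_k|) for z_k = 2: log(8/2) = 1.3863
  log(r/|z_k|) for z_k = -6: log(8/6) = 0.2877
  log(r/|z_k|) for z_k = 5: log(8/5) = 0.4700
Sum over inside zeros: 4.2234.
I(r) = log|p(0)| + (inside sum) = 4.0943 + 4.2234 = 8.3178.
Closed form (all zeros inside, monic): I(r) = n·log(r) = 4·log(8) = 8.3178. ✓

I(r) ≈ 8.3178.


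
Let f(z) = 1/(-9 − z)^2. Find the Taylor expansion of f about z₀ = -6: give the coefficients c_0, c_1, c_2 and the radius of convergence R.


Let w = z − z₀, so z = z₀ + w.
Then -9 − z = -9 − (z₀ + w) = (-9 − z₀) − w = -3 − w.
f(z) = 1/(-3 − w)^2 = (1/(-3)^2) · (1 − w/(-3))^{−2}.
By the binomial series (1−u)^{−2} = Σ_{n≥0} C(n+1, 1) u^n for |u|<1, with u = w/(-3):
  c_n = C(n+1, 1) / (-3)^(n+2).
  c_0 = 1/(-3)^2 = 1/9.
  c_1 = 2/(-3)^3 = -2/27.
  c_2 = 3/(-3)^4 = 1/27.
The series is valid for |w/d| < 1, i.e. |z − z₀| < |d|.
Radius of convergence: R = |-9 − z₀| = |-3| = 3 (distance from z₀ to the singularity z = -9).

c_0 = 1/9, c_1 = -2/27, c_2 = 1/27; R = 3.


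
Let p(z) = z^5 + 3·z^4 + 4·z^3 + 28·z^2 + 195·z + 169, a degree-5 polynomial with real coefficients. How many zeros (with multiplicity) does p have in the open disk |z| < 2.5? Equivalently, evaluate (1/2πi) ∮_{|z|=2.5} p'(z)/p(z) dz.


The zeros of p are: -1, (-3 + 2i), (-3 - 2i), (2 + 3i), (2 - 3i).
Their magnitudes are: 1, 3.606, 3.606, 3.606, 3.606.
Zeros with |z| < R = 2.5: -1.
Count = 1.
By the argument principle, (1/2πi) ∮_{|z|=R} p'(z)/p(z) dz equals exactly this count.

Number of zeros inside |z| < 2.5: 1.


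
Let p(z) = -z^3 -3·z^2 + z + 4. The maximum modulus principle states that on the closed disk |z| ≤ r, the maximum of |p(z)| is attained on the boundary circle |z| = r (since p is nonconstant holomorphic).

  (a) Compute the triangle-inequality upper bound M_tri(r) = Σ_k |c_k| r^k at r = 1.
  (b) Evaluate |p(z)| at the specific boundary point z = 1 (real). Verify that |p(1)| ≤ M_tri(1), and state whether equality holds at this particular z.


Coefficients: c_0 = 4, c_1 = 1, c_2 = -3, c_3 = -1. Radius r = 1.
Part (a). Triangle bound: M_tri(r) = Σ_k |c_k| r^k
  = |4|·1^0 + |1|·1^1 + |-3|·1^2 + |-1|·1^3
  = 4 + 1 + 3 + 1 = 9.
This bounds M(r) := max_{|z|=r} |p(z)| from above; equality holds iff all terms c_k z^k can be made to align in phase at a single z on |z|=r.
Part (b). At z = 1 (real, on the circle |z| = r):
  p(1) = (4)·1^0 + (1)·1^1 + (-3)·1^2 + (-1)·1^3 = 1.
  |p(1)| = 1.
Check: |p(1)| = 1 ≤ 9 = M_tri(1). ✓ Equality does not hold at z = 1 (the coefficients have mixed signs, so the terms do not all align in phase there).

M_tri(1) = 9; |p(1)| = 1; equality at z=1: no.


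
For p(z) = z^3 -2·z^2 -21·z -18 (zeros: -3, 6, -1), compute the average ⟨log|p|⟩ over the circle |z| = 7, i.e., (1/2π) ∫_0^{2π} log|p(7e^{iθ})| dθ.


Zeros: -3, -1, 6; r = 7.
Inside |z| < r: -3, -1, 6. Outside (|z| ≥ r): ∅.
p(0) = -18, so log|p(0)| = log(18) = 2.8904.
Apply Jensen: I(r) = log|p(0)| + Σ_k log(r/|z_k|), summed over zeros inside |z| < r.
  log(r/|z_k|) for z_k = -3: log(7/3) = 0.8473
  log(r/|z_k|) for z_k = 6: log(7/6) = 0.1542
  log(r/|z_k|) for z_k = -1: log(7/1) = 1.9459
Sum over inside zeros: 2.9474.
I(r) = log|p(0)| + (inside sum) = 2.8904 + 2.9474 = 5.8377.
Closed form (all zeros inside, monic): I(r) = n·log(r) = 3·log(7) = 5.8377. ✓

I(r) ≈ 5.8377.


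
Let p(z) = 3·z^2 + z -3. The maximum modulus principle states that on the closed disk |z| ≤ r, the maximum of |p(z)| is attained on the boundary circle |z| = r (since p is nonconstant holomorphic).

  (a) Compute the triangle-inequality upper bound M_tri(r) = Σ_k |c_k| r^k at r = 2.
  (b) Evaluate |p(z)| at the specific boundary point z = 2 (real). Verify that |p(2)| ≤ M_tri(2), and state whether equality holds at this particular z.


Coefficients: c_0 = -3, c_1 = 1, c_2 = 3. Radius r = 2.
Part (a). Triangle bound: M_tri(r) = Σ_k |c_k| r^k
  = |-3|·2^0 + |1|·2^1 + |3|·2^2
  = 3 + 2 + 12 = 17.
This bounds M(r) := max_{|z|=r} |p(z)| from above; equality holds iff all terms c_k z^k can be made to align in phase at a single z on |z|=r.
Part (b). At z = 2 (real, on the circle |z| = r):
  p(2) = (-3)·2^0 + (1)·2^1 + (3)·2^2 = 11.
  |p(2)| = 11.
Check: |p(2)| = 11 ≤ 17 = M_tri(2). ✓ Equality does not hold at z = 2 (the coefficients have mixed signs, so the terms do not all align in phase there).

M_tri(2) = 17; |p(2)| = 11; equality at z=2: no.


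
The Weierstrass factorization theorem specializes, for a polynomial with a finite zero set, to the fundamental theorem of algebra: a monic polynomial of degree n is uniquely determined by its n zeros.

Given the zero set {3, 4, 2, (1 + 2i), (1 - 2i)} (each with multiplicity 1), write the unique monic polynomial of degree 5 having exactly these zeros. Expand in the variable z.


The polynomial is p(z) = ∏_{α ∈ S} (z − α), where S = {3, 4, 2, (1 + 2i), (1 - 2i)}.
Expanding the product yields: p(z) = z^5 -11·z^4 + 49·z^3 -121·z^2 + 178·z -120.
Note conjugate pairs combine to real quadratics: (z − (1+2i))(z − (1−2i)) = z² − 2z + 5.
The resulting polynomial has degree 5 and real coefficients as required.

p(z) = z^5 -11·z^4 + 49·z^3 -121·z^2 + 178·z -120.


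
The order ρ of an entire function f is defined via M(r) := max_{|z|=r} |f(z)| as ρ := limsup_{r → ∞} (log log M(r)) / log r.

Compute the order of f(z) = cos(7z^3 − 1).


Write cos(w) = (e^{iw} ± e^{−iw})/(2 or 2i), so |cos(w)| ≤ e^{|w|}. With w = 7z^3 − 1, |w| ≤ 7r^3 + 1 on |z|=r, giving M(r) ≤ e^{7r^3 + 1} and ρ ≤ 3. For the lower bound, choose z on |z|=r with 7z^3 purely imaginary of modulus 7r^3; then |cos(7z^3 − 1)| grows like e^{7r^3}/2, so ρ ≥ 3. Hence ρ = 3.
Therefore ρ = 3.

Order ρ = 3.


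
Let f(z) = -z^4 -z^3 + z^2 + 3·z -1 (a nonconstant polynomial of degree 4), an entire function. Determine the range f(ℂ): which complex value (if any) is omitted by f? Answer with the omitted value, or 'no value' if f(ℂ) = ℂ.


Little Picard bounds the complement of f(ℂ) to at most one point.
For every w ∈ ℂ, the equation p(z) − w = 0 is a nonconstant polynomial in z and hence has at least one root by the fundamental theorem of algebra. So p is surjective onto ℂ, omitting no value.

Omitted value: no value.


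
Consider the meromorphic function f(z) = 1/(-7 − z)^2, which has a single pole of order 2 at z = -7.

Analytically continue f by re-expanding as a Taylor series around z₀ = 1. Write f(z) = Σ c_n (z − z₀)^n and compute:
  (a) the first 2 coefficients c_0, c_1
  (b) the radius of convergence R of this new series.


Let w = z − z₀, so z = z₀ + w.
Then -7 − z = -7 − (z₀ + w) = (-7 − z₀) − w = -8 − w.
f(z) = 1/(-8 − w)^2 = (1/(-8)^2) · (1 − w/(-8))^{−2}.
By the binomial series (1−u)^{−2} = Σ_{n≥0} C(n+1, 1) u^n for |u|<1, with u = w/(-8):
  c_n = C(n+1, 1) / (-8)^(n+2).
  c_0 = 1/(-8)^2 = 1/64.
  c_1 = 2/(-8)^3 = -1/256.
The series is valid for |w/d| < 1, i.e. |z − z₀| < |d|.
Radius of convergence: R = |-7 − z₀| = |-8| = 8 (distance from z₀ to the singularity z = -7).

c_0 = 1/64, c_1 = -1/256; R = 8.


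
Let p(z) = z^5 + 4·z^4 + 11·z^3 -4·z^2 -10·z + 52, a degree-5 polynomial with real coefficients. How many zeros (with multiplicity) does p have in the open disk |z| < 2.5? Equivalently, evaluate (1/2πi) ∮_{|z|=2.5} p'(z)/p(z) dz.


The zeros of p are: -2, (-2 + 3i), (-2 - 3i), (1 + 1i), (1 - 1i).
Their magnitudes are: 2, 3.606, 3.606, 1.414, 1.414.
Zeros with |z| < R = 2.5: -2, (1 + 1i), (1 - 1i).
Count = 3.
By the argument principle, (1/2πi) ∮_{|z|=R} p'(z)/p(z) dz equals exactly this count.

Number of zeros inside |z| < 2.5: 3.


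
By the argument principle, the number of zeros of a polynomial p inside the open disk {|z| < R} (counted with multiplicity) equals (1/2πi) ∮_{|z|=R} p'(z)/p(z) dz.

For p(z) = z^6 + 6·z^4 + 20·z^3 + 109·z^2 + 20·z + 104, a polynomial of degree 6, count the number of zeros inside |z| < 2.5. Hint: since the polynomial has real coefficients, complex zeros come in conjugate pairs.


The zeros of p are: (0 + 1i), (0 - 1i), (2 + 3i), (2 - 3i), (-2 + 2i), (-2 - 2i).
Their magnitudes are: 1, 1, 3.606, 3.606, 2.828, 2.828.
Zeros with |z| < R = 2.5: (0 + 1i), (0 - 1i).
Count = 2.
By the argument principle, (1/2πi) ∮_{|z|=R} p'(z)/p(z) dz equals exactly this count.

Number of zeros inside |z| < 2.5: 2.


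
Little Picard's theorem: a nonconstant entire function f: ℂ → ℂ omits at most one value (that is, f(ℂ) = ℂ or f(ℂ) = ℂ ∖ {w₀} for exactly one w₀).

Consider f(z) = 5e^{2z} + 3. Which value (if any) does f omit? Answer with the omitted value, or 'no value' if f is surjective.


Little Picard bounds the complement of f(ℂ) to at most one point.
e^{2z} is never zero on ℂ, so 5·e^{2z} takes every value in ℂ ∖ {0}. Adding 3 shifts the range to ℂ ∖ {3}. Thus f omits exactly the value 3.

Omitted value: 3.


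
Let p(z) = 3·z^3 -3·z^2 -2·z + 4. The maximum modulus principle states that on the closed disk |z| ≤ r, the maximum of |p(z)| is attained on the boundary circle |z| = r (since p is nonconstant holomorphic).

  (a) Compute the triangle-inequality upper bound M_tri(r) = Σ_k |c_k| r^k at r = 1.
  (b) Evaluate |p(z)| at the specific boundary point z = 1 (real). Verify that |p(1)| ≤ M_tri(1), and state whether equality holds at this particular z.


Coefficients: c_0 = 4, c_1 = -2, c_2 = -3, c_3 = 3. Radius r = 1.
Part (a). Triangle bound: M_tri(r) = Σ_k |c_k| r^k
  = |4|·1^0 + |-2|·1^1 + |-3|·1^2 + |3|·1^3
  = 4 + 2 + 3 + 3 = 12.
This bounds M(r) := max_{|z|=r} |p(z)| from above; equality holds iff all terms c_k z^k can be made to align in phase at a single z on |z|=r.
Part (b). At z = 1 (real, on the circle |z| = r):
  p(1) = (4)·1^0 + (-2)·1^1 + (-3)·1^2 + (3)·1^3 = 2.
  |p(1)| = 2.
Check: |p(1)| = 2 ≤ 12 = M_tri(1). ✓ Equality does not hold at z = 1 (the coefficients have mixed signs, so the terms do not all align in phase there).

M_tri(1) = 12; |p(1)| = 2; equality at z=1: no.


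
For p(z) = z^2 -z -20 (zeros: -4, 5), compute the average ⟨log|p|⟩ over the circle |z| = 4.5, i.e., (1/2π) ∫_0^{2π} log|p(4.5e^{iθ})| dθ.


Zeros: -4, 5; r = 4.5.
Inside |z| < r: -4. Outside (|z| ≥ r): 5.
p(0) = -20, so log|p(0)| = log(20) = 2.9957.
Apply Jensen: I(r) = log|p(0)| + Σ_k log(r/|z_k|), summed over zeros inside |z| < r.
  log(r/|z_k|) for z_k = -4: log(4.5/4) = 0.1178
  Outside zeros (5) contribute nothing to the Jensen sum.
Sum over inside zeros: 0.1178.
I(r) = log|p(0)| + (inside sum) = 2.9957 + 0.1178 = 3.1135.
Note: since some zeros are outside |z| ≤ r, the simplified n·log(r) form does NOT apply — only the inside zeros contribute.

I(r) ≈ 3.1135.


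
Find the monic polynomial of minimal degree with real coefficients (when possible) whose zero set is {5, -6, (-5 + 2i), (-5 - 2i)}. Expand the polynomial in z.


The polynomial is p(z) = ∏_{α ∈ S} (z − α), where S = {5, -6, (-5 + 2i), (-5 - 2i)}.
Expanding the product yields: p(z) = z^4 + 11·z^3 + 9·z^2 -271·z -870.
Note conjugate pairs combine to real quadratics: (z − (-5+2i))(z − (-5−2i)) = z² + 10z + 29.
The resulting polynomial has degree 4 and real coefficients as required.

p(z) = z^4 + 11·z^3 + 9·z^2 -271·z -870.


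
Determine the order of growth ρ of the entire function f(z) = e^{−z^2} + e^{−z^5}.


Each summand is entire of order 2 and 5 respectively (as in the single-exponential case). The order of a sum is at most the max of the orders, so ρ ≤ 5. For the lower bound: on |z|=r choose arg z so that -1z^5 is real positive; then |e^{-1z^5}| = e^{1r^5} while |e^{-1z^2}| ≤ e^{1r^2} = o(e^{1r^5}). So |f| ≥ e^{1r^5}(1 − o(1)) and ρ ≥ 5. Hence ρ = max(2, 5) = 5.
Therefore ρ = 5.

Order ρ = 5.


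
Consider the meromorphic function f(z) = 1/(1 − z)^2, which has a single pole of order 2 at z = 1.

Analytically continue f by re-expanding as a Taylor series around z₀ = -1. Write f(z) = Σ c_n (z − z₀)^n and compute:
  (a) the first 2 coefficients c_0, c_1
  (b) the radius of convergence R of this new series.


Let w = z − z₀, so z = z₀ + w.
Then 1 − z = 1 − (z₀ + w) = (1 − z₀) − w = 2 − w.
f(z) = 1/(2 − w)^2 = (1/(2)^2) · (1 − w/(2))^{−2}.
By the binomial series (1−u)^{−2} = Σ_{n≥0} C(n+1, 1) u^n for |u|<1, with u = w/(2):
  c_n = C(n+1, 1) / (2)^(n+2).
  c_0 = 1/(2)^2 = 1/4.
  c_1 = 2/(2)^3 = 1/4.
The series is valid for |w/d| < 1, i.e. |z − z₀| < |d|.
Radius of convergence: R = |1 − z₀| = |2| = 2 (distance from z₀ to the singularity z = 1).

c_0 = 1/4, c_1 = 1/4; R = 2.


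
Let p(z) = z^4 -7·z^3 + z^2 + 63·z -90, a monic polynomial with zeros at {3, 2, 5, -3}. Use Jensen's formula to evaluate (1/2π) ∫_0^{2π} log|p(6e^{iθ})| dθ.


Zeros: -3, 2, 3, 5; r = 6.
Inside |z| < r: -3, 2, 3, 5. Outside (|z| ≥ r): ∅.
p(0) = -90, so log|p(0)| = log(90) = 4.4998.
Apply Jensen: I(r) = log|p(0)| + Σ_k log(r/|z_k|), summed over zeros inside |z| < r.
  log(r/|z_k|) for z_k = 3: log(6/3) = 0.6931
  log(r/|z_k|) for z_k = 2: log(6/2) = 1.0986
  log(r/|z_k|) for z_k = 5: log(6/5) = 0.1823
  log(r/|z_k|) for z_k = -3: log(6/3) = 0.6931
Sum over inside zeros: 2.6672.
I(r) = log|p(0)| + (inside sum) = 4.4998 + 2.6672 = 7.1670.
Closed form (all zeros inside, monic): I(r) = n·log(r) = 4·log(6) = 7.1670. ✓

I(r) ≈ 7.1670.


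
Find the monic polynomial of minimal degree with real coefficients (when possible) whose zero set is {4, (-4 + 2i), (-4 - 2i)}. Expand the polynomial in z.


The polynomial is p(z) = ∏_{α ∈ S} (z − α), where S = {4, (-4 + 2i), (-4 - 2i)}.
Expanding the product yields: p(z) = z^3 + 4·z^2 -12·z -80.
Note conjugate pairs combine to real quadratics: (z − (-4+2i))(z − (-4−2i)) = z² + 8z + 20.
The resulting polynomial has degree 3 and real coefficients as required.

p(z) = z^3 + 4·z^2 -12·z -80.


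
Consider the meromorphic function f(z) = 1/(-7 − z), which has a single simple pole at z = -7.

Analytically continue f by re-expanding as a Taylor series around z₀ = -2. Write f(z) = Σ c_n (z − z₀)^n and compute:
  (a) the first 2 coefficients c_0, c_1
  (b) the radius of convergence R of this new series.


Let w = z − z₀, so z = z₀ + w.
Then -7 − z = -7 − (z₀ + w) = (-7 − z₀) − w = -5 − w.
f(z) = 1/(-5 − w) = (1/(-5)) · 1/(1 − w/(-5)) = Σ_{n≥0} w^n / (-5)^(n+1).
So c_n = 1/(-5)^(n+1):
  c_0 = 1/(-5)^1 = -1/5.
  c_1 = 1/(-5)^2 = 1/25.
The series is valid for |w/d| < 1, i.e. |z − z₀| < |d|.
Radius of convergence: R = |-7 − z₀| = |-5| = 5 (distance from z₀ to the singularity z = -7).

c_0 = -1/5, c_1 = 1/25; R = 5.


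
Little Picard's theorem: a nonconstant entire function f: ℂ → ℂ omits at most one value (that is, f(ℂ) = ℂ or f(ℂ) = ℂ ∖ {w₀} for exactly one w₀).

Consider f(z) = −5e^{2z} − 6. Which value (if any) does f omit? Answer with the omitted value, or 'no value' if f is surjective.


Little Picard bounds the complement of f(ℂ) to at most one point.
e^{2z} is never zero on ℂ, so -5·e^{2z} takes every value in ℂ ∖ {0}. Adding -6 shifts the range to ℂ ∖ {-6}. Thus f omits exactly the value -6.

Omitted value: -6.


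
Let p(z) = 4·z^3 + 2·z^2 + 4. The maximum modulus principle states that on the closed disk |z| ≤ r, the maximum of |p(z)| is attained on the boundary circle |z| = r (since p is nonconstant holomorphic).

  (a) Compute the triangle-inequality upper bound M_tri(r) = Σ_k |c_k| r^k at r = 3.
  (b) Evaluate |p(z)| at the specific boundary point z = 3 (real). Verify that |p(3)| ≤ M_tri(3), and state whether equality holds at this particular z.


Coefficients: c_0 = 4, c_1 = 0, c_2 = 2, c_3 = 4. Radius r = 3.
Part (a). Triangle bound: M_tri(r) = Σ_k |c_k| r^k
  = |4|·3^0 + |0|·3^1 + |2|·3^2 + |4|·3^3
  = 4 + 0 + 18 + 108 = 130.
This bounds M(r) := max_{|z|=r} |p(z)| from above; equality holds iff all terms c_k z^k can be made to align in phase at a single z on |z|=r.
Part (b). At z = 3 (real, on the circle |z| = r):
  p(3) = (4)·3^0 + (0)·3^1 + (2)·3^2 + (4)·3^3 = 130.
  |p(3)| = 130.
Since all nonzero coefficients share the same sign, |p(3)| = 130 = M_tri(3); the triangle bound is attained at z = 3, so in fact M(r) = 130.

M_tri(3) = 130; |p(3)| = 130; equality at z=3: yes.


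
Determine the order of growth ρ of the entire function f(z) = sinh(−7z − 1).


sinh(w) is a linear combination of e^{iw} and e^{−iw} (or e^w, e^{−w} in the hyperbolic case), so |sinh(w)| ≤ e^{|w|}. With w = −7z − 1, |w| ≤ 7|z| + 1 = 7r + 1 on |z| = r, giving M(r) ≤ e^{7r + 1}, so ρ ≤ 1. On a suitable ray (z = it for sin/cos; z = t for sinh/cosh, t real → ∞), |sinh(−7z − 1)| grows like e^{7|t|}/2, so ρ ≥ 1. Hence ρ = 1.
Therefore ρ = 1.

Order ρ = 1.


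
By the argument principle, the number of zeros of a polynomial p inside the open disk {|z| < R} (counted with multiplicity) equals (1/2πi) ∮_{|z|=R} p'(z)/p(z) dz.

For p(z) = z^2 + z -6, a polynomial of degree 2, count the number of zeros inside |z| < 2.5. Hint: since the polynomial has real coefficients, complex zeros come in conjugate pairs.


The zeros of p are: -3, 2.
Their magnitudes are: 3, 2.
Zeros with |z| < R = 2.5: 2.
Count = 1.
By the argument principle, (1/2πi) ∮_{|z|=R} p'(z)/p(z) dz equals exactly this count.

Number of zeros inside |z| < 2.5: 1.


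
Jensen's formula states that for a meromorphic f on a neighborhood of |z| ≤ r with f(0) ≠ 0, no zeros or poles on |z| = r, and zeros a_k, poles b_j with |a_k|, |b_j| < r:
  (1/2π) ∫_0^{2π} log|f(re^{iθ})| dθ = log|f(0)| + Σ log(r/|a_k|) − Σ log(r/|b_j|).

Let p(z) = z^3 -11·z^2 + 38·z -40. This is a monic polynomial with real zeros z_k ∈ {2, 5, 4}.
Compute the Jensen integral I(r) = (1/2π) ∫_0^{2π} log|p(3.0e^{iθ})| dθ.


Zeros: 2, 4, 5; r = 3.0.
Inside |z| < r: 2. Outside (|z| ≥ r): 4, 5.
p(0) = -40, so log|p(0)| = log(40) = 3.6889.
Apply Jensen: I(r) = log|p(0)| + Σ_k log(r/|z_k|), summed over zeros inside |z| < r.
  log(r/|z_k|) for z_k = 2: log(3.0/2) = 0.4055
  Outside zeros (4, 5) contribute nothing to the Jensen sum.
Sum over inside zeros: 0.4055.
I(r) = log|p(0)| + (inside sum) = 3.6889 + 0.4055 = 4.0943.
Note: since some zeros are outside |z| ≤ r, the simplified n·log(r) form does NOT apply — only the inside zeros contribute.

I(r) ≈ 4.0943.


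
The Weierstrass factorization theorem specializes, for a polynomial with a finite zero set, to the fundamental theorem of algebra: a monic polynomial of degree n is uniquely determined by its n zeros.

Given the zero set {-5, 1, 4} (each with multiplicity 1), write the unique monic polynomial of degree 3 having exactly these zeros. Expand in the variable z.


The polynomial is p(z) = ∏_{α ∈ S} (z − α), where S = {-5, 1, 4}.
Expanding the product yields: p(z) = z^3 -21·z + 20.
The resulting polynomial has degree 3 and real coefficients as required.

p(z) = z^3 -21·z + 20.


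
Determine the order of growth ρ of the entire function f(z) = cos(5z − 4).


cos(w) is a linear combination of e^{iw} and e^{−iw} (or e^w, e^{−w} in the hyperbolic case), so |cos(w)| ≤ e^{|w|}. With w = 5z − 4, |w| ≤ 5|z| + 4 = 5r + 4 on |z| = r, giving M(r) ≤ e^{5r + 4}, so ρ ≤ 1. On a suitable ray (z = it for sin/cos; z = t for sinh/cosh, t real → ∞), |cos(5z − 4)| grows like e^{5|t|}/2, so ρ ≥ 1. Hence ρ = 1.
Therefore ρ = 1.

Order ρ = 1.


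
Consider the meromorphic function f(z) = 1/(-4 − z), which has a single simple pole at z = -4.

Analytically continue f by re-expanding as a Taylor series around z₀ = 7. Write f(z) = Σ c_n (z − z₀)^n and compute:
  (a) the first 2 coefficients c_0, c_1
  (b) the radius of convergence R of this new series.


Let w = z − z₀, so z = z₀ + w.
Then -4 − z = -4 − (z₀ + w) = (-4 − z₀) − w = -11 − w.
f(z) = 1/(-11 − w) = (1/(-11)) · 1/(1 − w/(-11)) = Σ_{n≥0} w^n / (-11)^(n+1).
So c_n = 1/(-11)^(n+1):
  c_0 = 1/(-11)^1 = -1/11.
  c_1 = 1/(-11)^2 = 1/121.
The series is valid for |w/d| < 1, i.e. |z − z₀| < |d|.
Radius of convergence: R = |-4 − z₀| = |-11| = 11 (distance from z₀ to the singularity z = -4).

c_0 = -1/11, c_1 = 1/121; R = 11.


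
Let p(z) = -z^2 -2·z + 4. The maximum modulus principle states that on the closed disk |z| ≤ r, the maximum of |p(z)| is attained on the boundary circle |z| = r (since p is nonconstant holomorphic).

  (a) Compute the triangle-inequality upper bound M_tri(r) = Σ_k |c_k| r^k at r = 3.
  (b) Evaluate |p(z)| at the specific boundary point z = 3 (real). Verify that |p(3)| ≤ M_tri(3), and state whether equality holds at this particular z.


Coefficients: c_0 = 4, c_1 = -2, c_2 = -1. Radius r = 3.
Part (a). Triangle bound: M_tri(r) = Σ_k |c_k| r^k
  = |4|·3^0 + |-2|·3^1 + |-1|·3^2
  = 4 + 6 + 9 = 19.
This bounds M(r) := max_{|z|=r} |p(z)| from above; equality holds iff all terms c_k z^k can be made to align in phase at a single z on |z|=r.
Part (b). At z = 3 (real, on the circle |z| = r):
  p(3) = (4)·3^0 + (-2)·3^1 + (-1)·3^2 = -11.
  |p(3)| = 11.
Check: |p(3)| = 11 ≤ 19 = M_tri(3). ✓ Equality does not hold at z = 3 (the coefficients have mixed signs, so the terms do not all align in phase there).

M_tri(3) = 19; |p(3)| = 11; equality at z=3: no.


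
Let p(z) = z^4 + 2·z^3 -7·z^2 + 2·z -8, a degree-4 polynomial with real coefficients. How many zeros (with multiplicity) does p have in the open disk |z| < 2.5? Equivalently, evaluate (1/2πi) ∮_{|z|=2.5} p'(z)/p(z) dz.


The zeros of p are: 2, (0 + 1i), (0 - 1i), -4.
Their magnitudes are: 2, 1, 1, 4.
Zeros with |z| < R = 2.5: 2, (0 + 1i), (0 - 1i).
Count = 3.
By the argument principle, (1/2πi) ∮_{|z|=R} p'(z)/p(z) dz equals exactly this count.

Number of zeros inside |z| < 2.5: 3.


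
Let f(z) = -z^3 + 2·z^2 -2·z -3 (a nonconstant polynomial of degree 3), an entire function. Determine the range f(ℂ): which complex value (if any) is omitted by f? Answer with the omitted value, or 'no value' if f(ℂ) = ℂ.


Little Picard bounds the complement of f(ℂ) to at most one point.
For every w ∈ ℂ, the equation p(z) − w = 0 is a nonconstant polynomial in z and hence has at least one root by the fundamental theorem of algebra. So p is surjective onto ℂ, omitting no value.

Omitted value: no value.


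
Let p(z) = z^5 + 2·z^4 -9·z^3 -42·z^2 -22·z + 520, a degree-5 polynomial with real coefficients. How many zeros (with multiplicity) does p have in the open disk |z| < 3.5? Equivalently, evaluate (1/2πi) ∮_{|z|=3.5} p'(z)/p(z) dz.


The zeros of p are: (-2 + 3i), (-2 - 3i), (3 + 1i), (3 - 1i), -4.
Their magnitudes are: 3.606, 3.606, 3.162, 3.162, 4.
Zeros with |z| < R = 3.5: (3 + 1i), (3 - 1i).
Count = 2.
By the argument principle, (1/2πi) ∮_{|z|=R} p'(z)/p(z) dz equals exactly this count.

Number of zeros inside |z| < 3.5: 2.


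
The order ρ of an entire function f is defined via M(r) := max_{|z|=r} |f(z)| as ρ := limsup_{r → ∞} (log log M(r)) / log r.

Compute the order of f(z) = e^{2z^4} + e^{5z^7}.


Each summand is entire of order 4 and 7 respectively (as in the single-exponential case). The order of a sum is at most the max of the orders, so ρ ≤ 7. For the lower bound: on |z|=r choose arg z so that 5z^7 is real positive; then |e^{5z^7}| = e^{5r^7} while |e^{2z^4}| ≤ e^{2r^4} = o(e^{5r^7}). So |f| ≥ e^{5r^7}(1 − o(1)) and ρ ≥ 7. Hence ρ = max(4, 7) = 7.
Therefore ρ = 7.

Order ρ = 7.


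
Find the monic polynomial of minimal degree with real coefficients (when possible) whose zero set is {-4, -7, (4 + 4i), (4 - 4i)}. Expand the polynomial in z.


The polynomial is p(z) = ∏_{α ∈ S} (z − α), where S = {-4, -7, (4 + 4i), (4 - 4i)}.
Expanding the product yields: p(z) = z^4 + 3·z^3 -28·z^2 + 128·z + 896.
Note conjugate pairs combine to real quadratics: (z − (4+4i))(z − (4−4i)) = z² − 8z + 32.
The resulting polynomial has degree 4 and real coefficients as required.

p(z) = z^4 + 3·z^3 -28·z^2 + 128·z + 896.


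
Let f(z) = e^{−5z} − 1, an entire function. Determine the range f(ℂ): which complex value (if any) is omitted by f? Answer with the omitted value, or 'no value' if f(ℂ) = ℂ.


Little Picard bounds the complement of f(ℂ) to at most one point.
e^{−5z} is never zero on ℂ, so 1·e^{−5z} takes every value in ℂ ∖ {0}. Adding -1 shifts the range to ℂ ∖ {-1}. Thus f omits exactly the value -1.

Omitted value: -1.


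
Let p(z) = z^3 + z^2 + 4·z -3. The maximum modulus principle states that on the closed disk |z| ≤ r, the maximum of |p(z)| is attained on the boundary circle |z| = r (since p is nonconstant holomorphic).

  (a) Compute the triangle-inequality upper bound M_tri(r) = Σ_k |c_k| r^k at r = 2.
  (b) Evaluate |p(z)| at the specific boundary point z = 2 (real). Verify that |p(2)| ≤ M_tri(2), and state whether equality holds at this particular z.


Coefficients: c_0 = -3, c_1 = 4, c_2 = 1, c_3 = 1. Radius r = 2.
Part (a). Triangle bound: M_tri(r) = Σ_k |c_k| r^k
  = |-3|·2^0 + |4|·2^1 + |1|·2^2 + |1|·2^3
  = 3 + 8 + 4 + 8 = 23.
This bounds M(r) := max_{|z|=r} |p(z)| from above; equality holds iff all terms c_k z^k can be made to align in phase at a single z on |z|=r.
Part (b). At z = 2 (real, on the circle |z| = r):
  p(2) = (-3)·2^0 + (4)·2^1 + (1)·2^2 + (1)·2^3 = 17.
  |p(2)| = 17.
Check: |p(2)| = 17 ≤ 23 = M_tri(2). ✓ Equality does not hold at z = 2 (the coefficients have mixed signs, so the terms do not all align in phase there).

M_tri(2) = 23; |p(2)| = 17; equality at z=2: no.


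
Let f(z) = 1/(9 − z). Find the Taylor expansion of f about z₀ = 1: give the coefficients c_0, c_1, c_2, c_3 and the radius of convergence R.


Let w = z − z₀, so z = z₀ + w.
Then 9 − z = 9 − (z₀ + w) = (9 − z₀) − w = 8 − w.
f(z) = 1/(8 − w) = (1/(8)) · 1/(1 − w/(8)) = Σ_{n≥0} w^n / (8)^(n+1).
So c_n = 1/(8)^(n+1):
  c_0 = 1/(8)^1 = 1/8.
  c_1 = 1/(8)^2 = 1/64.
  c_2 = 1/(8)^3 = 1/512.
  c_3 = 1/(8)^4 = 1/4096.
The series is valid for |w/d| < 1, i.e. |z − z₀| < |d|.
Radius of convergence: R = |9 − z₀| = |8| = 8 (distance from z₀ to the singularity z = 9).

c_0 = 1/8, c_1 = 1/64, c_2 = 1/512, c_3 = 1/4096; R = 8.


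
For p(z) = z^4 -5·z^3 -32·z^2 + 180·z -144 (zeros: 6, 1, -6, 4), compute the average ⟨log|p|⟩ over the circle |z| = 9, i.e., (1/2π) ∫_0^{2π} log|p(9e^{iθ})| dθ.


Zeros: -6, 1, 4, 6; r = 9.
Inside |z| < r: -6, 1, 4, 6. Outside (|z| ≥ r): ∅.
p(0) = -144, so log|p(0)| = log(144) = 4.9698.
Apply Jensen: I(r) = log|p(0)| + Σ_k log(r/|z_k|), summed over zeros inside |z| < r.
  log(r/|z_k|) for z_k = 6: log(9/6) = 0.4055
  log(r/|z_k|) for z_k = 1: log(9/1) = 2.1972
  log(r/|z_k|) for z_k = -6: log(9/6) = 0.4055
  log(r/|z_k|) for z_k = 4: log(9/4) = 0.8109
Sum over inside zeros: 3.8191.
I(r) = log|p(0)| + (inside sum) = 4.9698 + 3.8191 = 8.7889.
Closed form (all zeros inside, monic): I(r) = n·log(r) = 4·log(9) = 8.7889. ✓

I(r) ≈ 8.7889.


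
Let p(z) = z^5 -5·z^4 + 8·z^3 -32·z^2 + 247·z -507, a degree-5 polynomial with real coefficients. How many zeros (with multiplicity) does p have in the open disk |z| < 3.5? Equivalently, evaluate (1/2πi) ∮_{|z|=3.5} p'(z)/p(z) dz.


The zeros of p are: 3, (3 + 2i), (3 - 2i), (-2 + 3i), (-2 - 3i).
Their magnitudes are: 3, 3.606, 3.606, 3.606, 3.606.
Zeros with |z| < R = 3.5: 3.
Count = 1.
By the argument principle, (1/2πi) ∮_{|z|=R} p'(z)/p(z) dz equals exactly this count.

Number of zeros inside |z| < 3.5: 1.


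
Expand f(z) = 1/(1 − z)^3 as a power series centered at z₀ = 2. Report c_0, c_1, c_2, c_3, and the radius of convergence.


Let w = z − z₀, so z = z₀ + w.
Then 1 − z = 1 − (z₀ + w) = (1 − z₀) − w = -1 − w.
f(z) = 1/(-1 − w)^3 = (1/(-1)^3) · (1 − w/(-1))^{−3}.
By the binomial series (1−u)^{−3} = Σ_{n≥0} C(n+2, 2) u^n for |u|<1, with u = w/(-1):
  c_n = C(n+2, 2) / (-1)^(n+3).
  c_0 = 1/(-1)^3 = -1.
  c_1 = 3/(-1)^4 = 3.
  c_2 = 6/(-1)^5 = -6.
  c_3 = 10/(-1)^6 = 10.
The series is valid for |w/d| < 1, i.e. |z − z₀| < |d|.
Radius of convergence: R = |1 − z₀| = |-1| = 1 (distance from z₀ to the singularity z = 1).

c_0 = -1, c_1 = 3, c_2 = -6, c_3 = 10; R = 1.


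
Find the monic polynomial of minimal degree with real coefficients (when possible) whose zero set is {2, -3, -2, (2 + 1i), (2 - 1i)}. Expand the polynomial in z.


The polynomial is p(z) = ∏_{α ∈ S} (z − α), where S = {2, -3, -2, (2 + 1i), (2 - 1i)}.
Expanding the product yields: p(z) = z^5 -z^4 -11·z^3 + 19·z^2 + 28·z -60.
Note conjugate pairs combine to real quadratics: (z − (2+1i))(z − (2−1i)) = z² − 4z + 5.
The resulting polynomial has degree 5 and real coefficients as required.

p(z) = z^5 -z^4 -11·z^3 + 19·z^2 + 28·z -60.


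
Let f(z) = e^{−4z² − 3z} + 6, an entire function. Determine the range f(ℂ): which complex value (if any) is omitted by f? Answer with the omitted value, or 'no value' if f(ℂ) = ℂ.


Little Picard bounds the complement of f(ℂ) to at most one point.
The exponent g(z) = −4z² − 3z is a nonconstant polynomial, hence surjective onto ℂ. So e^{g(z)} takes every value in {e^w : w ∈ ℂ} = ℂ ∖ {0}. Adding 6 shifts the range to ℂ ∖ {6}. f omits exactly 6.

Omitted value: 6.
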